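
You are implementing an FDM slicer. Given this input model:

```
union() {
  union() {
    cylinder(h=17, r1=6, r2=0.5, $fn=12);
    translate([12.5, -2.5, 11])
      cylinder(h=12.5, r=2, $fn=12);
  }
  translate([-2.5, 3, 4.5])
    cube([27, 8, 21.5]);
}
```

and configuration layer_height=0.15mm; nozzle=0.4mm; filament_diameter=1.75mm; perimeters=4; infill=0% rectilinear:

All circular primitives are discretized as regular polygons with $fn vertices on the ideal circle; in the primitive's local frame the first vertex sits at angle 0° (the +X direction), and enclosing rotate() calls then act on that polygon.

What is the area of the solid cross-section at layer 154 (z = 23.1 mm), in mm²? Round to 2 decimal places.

At z = 23.1 mm: the cone does not reach this height (z outside [0, 17]); the cylinder at (12.5, -2.5): section is a regular 12-gon, circumradius r=2 (area = (12/2)·2.000²·sin(360°/12) = 12.00 mm²); Merging all regions: only the r=2 cylinder at (12.5, -2.5) is present, so the union is just that shape — area = 12.00 mm²; the 27×8 cube at (-2.5, 3) contributes its full rectangle (area 216.00 mm²); Taking the union: the 2 present regions are separate (no shared area or edge), so areas and boundary lengths simply add and each stays a separate island — area = 228.00 mm². Overall, the cross-section has 2 separate islands. Net area = 228.00 mm².

228.00 mm²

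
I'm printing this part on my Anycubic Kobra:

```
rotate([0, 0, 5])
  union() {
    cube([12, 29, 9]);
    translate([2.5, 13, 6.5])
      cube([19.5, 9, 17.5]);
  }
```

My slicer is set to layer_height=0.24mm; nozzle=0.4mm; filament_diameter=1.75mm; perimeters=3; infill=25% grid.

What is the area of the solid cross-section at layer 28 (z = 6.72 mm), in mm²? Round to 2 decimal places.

At z = 6.72 mm: the 12×29 cube contributes its full rectangle (area 348.00 mm²); the 19.5×9 cube at (2.5, 13) contributes its full rectangle (area 175.50 mm²); Taking the union: the regions partially overlap — summed areas 523.50 mm² minus the doubly-counted overlap 85.50 mm² gives 438.00 mm² — area = 438.00 mm²; (whole slice rotated 5° about Z — lengths, areas and connectivity unchanged). Overall, the cross-section is a single solid region. Net area = 438.00 mm².

438.00 mm²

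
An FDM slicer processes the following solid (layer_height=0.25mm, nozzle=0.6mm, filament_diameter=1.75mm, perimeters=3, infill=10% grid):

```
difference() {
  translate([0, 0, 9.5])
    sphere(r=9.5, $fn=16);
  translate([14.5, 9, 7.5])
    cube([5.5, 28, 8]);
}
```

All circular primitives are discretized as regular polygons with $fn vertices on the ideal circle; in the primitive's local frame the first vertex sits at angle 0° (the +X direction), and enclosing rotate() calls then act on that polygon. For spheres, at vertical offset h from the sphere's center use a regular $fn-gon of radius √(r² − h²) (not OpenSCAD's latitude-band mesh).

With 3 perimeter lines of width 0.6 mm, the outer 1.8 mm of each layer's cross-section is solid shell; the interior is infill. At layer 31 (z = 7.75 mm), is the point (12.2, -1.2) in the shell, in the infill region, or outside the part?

At z = 7.75 mm: the sphere: section is a regular 16-gon, circumradius = √(r²−h²) = √(9.5²−1.75²) = 9.337; the 5.5×28 cube at (14.5, 9) contributes its full rectangle; After the difference (first − rest): starting from the r=9.5 sphere, the 5.5×28 cube at (14.5, 9) misses the remaining region (no effect) — 1 connected region. Overall, the cross-section is a single solid region. The nearest boundary edge runs (9.34, 0.00)→(8.63, -3.57); distance from the point to it = 3.04 mm. The point is not inside any of the regions above, so it lies outside the cross-section (3.04 mm from the nearest boundary).

outside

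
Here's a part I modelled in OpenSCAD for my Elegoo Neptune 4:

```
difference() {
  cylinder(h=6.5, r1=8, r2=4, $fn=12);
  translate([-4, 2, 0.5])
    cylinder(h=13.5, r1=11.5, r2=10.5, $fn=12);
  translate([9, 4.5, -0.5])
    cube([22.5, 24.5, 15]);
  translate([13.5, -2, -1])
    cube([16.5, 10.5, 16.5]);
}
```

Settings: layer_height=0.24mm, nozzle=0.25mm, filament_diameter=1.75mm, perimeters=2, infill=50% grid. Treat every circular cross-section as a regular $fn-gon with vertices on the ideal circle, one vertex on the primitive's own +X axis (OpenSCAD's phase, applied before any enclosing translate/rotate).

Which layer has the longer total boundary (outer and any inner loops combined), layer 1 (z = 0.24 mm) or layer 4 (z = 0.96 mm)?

Layer 1 (z = 0.24): the cone contributes a regular 12-gon of circumradius 7.852 (interpolated between r1=8 and r2=4 at t=0.037) (perimeter = 2·12·7.852·sin(180°/12) = 48.78 mm); the cone at (-4, 2) is not intersected at this z (z outside [0.5, 14]); the 22.5×24.5 cube at (9, 4.5) contributes its full rectangle (perimeter 94.00 mm); the cube at (13.5, -2) (footprint 16.5×10.5) is included at this height (perimeter 54.00 mm); Taking the first minus the rest: starting from the cone, the 22.5×24.5 cube at (9, 4.5) misses the remaining region (no effect); the 16.5×10.5 cube at (13.5, -2) misses the remaining region (no effect) — boundary = 48.78 mm. So its perimeter = 48.78 mm. Layer 4 (z = 0.96): the cone (r1=8→r2=4) has section circumradius 7.409 here — a regular 12-gon (perimeter = 2·12·7.409·sin(180°/12) = 46.02 mm); the cone at (-4, 2) (r1=11.5→r2=10.5) has section circumradius 11.466 here — a regular 12-gon (perimeter = 2·12·11.466·sin(180°/12) = 71.22 mm); the cube at (9, 4.5) is present — its section is the full 22.5×24.5 rectangle (perimeter 94.00 mm); the cube at (13.5, -2) is present — its section is the full 16.5×10.5 rectangle (perimeter 54.00 mm); After the difference (first − rest): starting from the cone, the cone at (-4, 2) partially overlaps it — only the 161.42 mm² overlap (of its 394.40 mm²) is removed, clipping the outline; the 22.5×24.5 cube at (9, 4.5) misses the remaining region (no effect); the 16.5×10.5 cube at (13.5, -2) misses the remaining region (no effect) — boundary = 18.07 mm. So its perimeter = 18.07 mm. Layer 1 is larger (48.78 vs 18.07 mm).

layer 1 (z = 0.24 mm)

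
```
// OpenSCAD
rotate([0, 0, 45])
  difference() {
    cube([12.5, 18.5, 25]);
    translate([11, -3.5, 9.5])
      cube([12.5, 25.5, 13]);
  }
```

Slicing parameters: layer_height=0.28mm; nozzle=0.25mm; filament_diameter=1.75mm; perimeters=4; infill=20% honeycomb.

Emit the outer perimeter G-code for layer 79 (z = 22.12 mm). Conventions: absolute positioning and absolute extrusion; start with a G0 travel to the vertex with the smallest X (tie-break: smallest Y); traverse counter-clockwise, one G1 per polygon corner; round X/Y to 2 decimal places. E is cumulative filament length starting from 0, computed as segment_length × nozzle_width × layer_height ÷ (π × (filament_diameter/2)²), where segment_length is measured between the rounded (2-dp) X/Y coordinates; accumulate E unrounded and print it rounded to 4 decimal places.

At z = 22.12 mm: the cube is present — its section is the full 12.5×18.5 rectangle; the cube at (11, -3.5) is present — its section is the full 12.5×25.5 rectangle; After the difference (first − rest): starting from the 12.5×18.5 cube, the 12.5×25.5 cube at (11, -3.5) partially overlaps it — only the 27.75 mm² overlap (of its 318.75 mm²) is removed, clipping the outline — 1 connected region; (whole slice rotated 45° about Z — lengths, areas and connectivity unchanged). The outline is a single polygon with 4 vertices. Extrusion per mm of travel: 0.25 × 0.28 / (π × 0.875²) = 0.029103. Accumulating E over each segment gives final E = 1.7171.

G0 X-13.08 Y13.08 Z22.12
G1 X0.00 Y0.00 E0.5383
G1 X7.78 Y7.78 E0.8585
G1 X-5.30 Y20.86 E1.3969
G1 X-13.08 Y13.08 E1.7171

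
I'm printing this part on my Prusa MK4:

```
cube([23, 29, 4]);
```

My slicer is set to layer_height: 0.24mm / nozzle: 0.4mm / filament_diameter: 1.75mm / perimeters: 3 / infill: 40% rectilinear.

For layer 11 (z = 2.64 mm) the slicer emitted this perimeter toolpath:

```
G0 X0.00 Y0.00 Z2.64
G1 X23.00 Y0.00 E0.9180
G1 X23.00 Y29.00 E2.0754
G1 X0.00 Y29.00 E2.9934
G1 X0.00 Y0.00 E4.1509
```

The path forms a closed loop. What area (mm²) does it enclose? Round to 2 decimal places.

667.00 mm²

Apply the shoelace formula to the sequence of (X, Y) vertices; enclosed area = 667.00 mm².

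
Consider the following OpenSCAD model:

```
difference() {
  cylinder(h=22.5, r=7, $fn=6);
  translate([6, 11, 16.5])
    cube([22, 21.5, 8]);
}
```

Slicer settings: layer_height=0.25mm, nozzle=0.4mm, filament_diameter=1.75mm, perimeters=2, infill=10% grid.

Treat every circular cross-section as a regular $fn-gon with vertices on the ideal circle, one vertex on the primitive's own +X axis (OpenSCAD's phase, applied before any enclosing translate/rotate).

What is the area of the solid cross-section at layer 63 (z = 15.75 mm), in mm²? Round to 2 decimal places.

127.31 mm²

At z = 15.75 mm: the cylinder: section is a regular 6-gon, circumradius r=7 (area = (6/2)·7.000²·sin(360°/6) = 127.31 mm²); the cube at (6, 11) is not intersected at this z (z outside [16.5, 24.5]); After the difference (first − rest): none of the subtracted shapes is present at this height, so the r=7 cylinder is unchanged — area = 127.31 mm². Overall, the cross-section is a single solid region. Net area = 127.31 mm².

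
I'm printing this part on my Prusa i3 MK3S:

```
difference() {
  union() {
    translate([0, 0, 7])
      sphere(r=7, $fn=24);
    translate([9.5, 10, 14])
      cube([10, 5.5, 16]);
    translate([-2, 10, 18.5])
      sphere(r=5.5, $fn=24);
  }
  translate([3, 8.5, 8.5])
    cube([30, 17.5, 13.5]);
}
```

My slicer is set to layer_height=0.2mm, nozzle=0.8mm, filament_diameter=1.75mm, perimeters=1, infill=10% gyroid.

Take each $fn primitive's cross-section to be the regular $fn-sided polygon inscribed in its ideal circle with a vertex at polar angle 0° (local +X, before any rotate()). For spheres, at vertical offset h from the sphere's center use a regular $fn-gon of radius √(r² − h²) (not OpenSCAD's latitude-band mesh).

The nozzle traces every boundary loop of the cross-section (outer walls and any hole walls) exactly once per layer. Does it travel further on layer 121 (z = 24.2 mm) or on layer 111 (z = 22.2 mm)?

Layer 121 (z = 24.2): the sphere is not intersected at this z (|z−center|=17.200 > r=7); the cube at (9.5, 10) is present — its section is the full 10×5.5 rectangle (perimeter 31.00 mm); the sphere at (-2, 10) is not intersected at this z (|z−center|=5.700 > r=5.5); Combining (union): only the 10×5.5 cube at (9.5, 10) is present, so the union is just that shape — boundary = 31.00 mm; the cube at (3, 8.5) does not reach this height (z outside [8.5, 22]); Taking the first minus the rest: none of the subtracted shapes is present at this height, so that combined region is unchanged — boundary = 31.00 mm. So its perimeter = 31.00 mm. Layer 111 (z = 22.2): the sphere is absent (|z−center|=15.200 > r=7); the cube at (9.5, 10) is present — its section is the full 10×5.5 rectangle (perimeter 31.00 mm); the sphere at (-2, 10): section is a regular 24-gon, circumradius = √(r²−h²) = √(5.5²−3.7²) = 4.069 (perimeter = 2·24·4.069·sin(180°/24) = 25.50 mm); Taking the union: the 2 present regions are separate (no shared area or edge), so areas and boundary lengths simply add and each stays a separate island — boundary = 56.50 mm; the cube at (3, 8.5) is not intersected at this z (z outside [8.5, 22]); Taking the first minus the rest: none of the subtracted shapes is present at this height, so the result so far is unchanged — boundary = 56.50 mm. So its perimeter = 56.50 mm. Layer 111 is larger (56.50 vs 31.00 mm).

layer 111 (z = 22.2 mm)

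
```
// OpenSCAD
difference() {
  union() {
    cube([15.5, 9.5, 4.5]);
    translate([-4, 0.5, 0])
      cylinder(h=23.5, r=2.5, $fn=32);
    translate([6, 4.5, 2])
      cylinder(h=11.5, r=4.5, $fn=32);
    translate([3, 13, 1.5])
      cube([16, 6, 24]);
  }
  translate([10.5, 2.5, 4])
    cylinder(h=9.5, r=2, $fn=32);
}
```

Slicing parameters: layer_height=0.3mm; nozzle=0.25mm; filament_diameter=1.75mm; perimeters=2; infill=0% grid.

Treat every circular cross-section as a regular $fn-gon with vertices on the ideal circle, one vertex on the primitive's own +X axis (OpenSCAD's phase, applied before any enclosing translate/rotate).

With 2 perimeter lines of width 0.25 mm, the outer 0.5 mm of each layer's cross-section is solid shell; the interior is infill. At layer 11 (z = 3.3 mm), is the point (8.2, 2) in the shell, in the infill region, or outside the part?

At z = 3.3 mm: the cube (footprint 15.5×9.5) is included at this height; the r=2.5 cylinder at (-4, 0.5) gives a regular 32-gon of circumradius 2.5 (constant along its height); the r=4.5 cylinder at (6, 4.5) gives a regular 32-gon of circumradius 4.5 (constant along its height); the 16×6 cube at (3, 13) contributes its full rectangle; Combining (union): the regions partially overlap (shared area 63.21 mm²), so overlapping operands fuse into one piece — 3 connected regions; the cylinder at (10.5, 2.5) does not reach this height (z outside [4, 13.5]); Subtracting the remaining from the first: none of the subtracted shapes is present at this height, so the result so far is unchanged — 3 connected regions. Overall, the cross-section has 3 separate islands. The nearest boundary edge runs (15.50, 0.00)→(6.00, 0.00); distance from the point to it = 2.00 mm. (Shell/infill is judged within the island containing the point — the largest one.) The point is inside the cross-section and 2.00 mm from the nearest boundary — more than the 0.5 mm shell width (2 × 0.25), so it's in the infill interior.

infill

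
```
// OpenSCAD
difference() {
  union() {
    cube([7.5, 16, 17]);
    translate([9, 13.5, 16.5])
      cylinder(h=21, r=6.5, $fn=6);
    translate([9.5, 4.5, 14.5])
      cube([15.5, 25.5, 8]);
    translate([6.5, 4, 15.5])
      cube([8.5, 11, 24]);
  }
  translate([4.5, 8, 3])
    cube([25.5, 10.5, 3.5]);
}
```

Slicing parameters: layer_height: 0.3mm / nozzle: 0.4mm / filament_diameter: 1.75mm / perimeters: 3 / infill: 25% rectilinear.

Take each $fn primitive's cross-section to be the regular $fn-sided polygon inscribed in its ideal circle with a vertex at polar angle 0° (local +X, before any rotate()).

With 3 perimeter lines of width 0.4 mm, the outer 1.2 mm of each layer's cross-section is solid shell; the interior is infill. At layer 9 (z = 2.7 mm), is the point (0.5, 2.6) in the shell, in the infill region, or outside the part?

At z = 2.7 mm: the cube is present — its section is the full 7.5×16 rectangle; the cylinder at (9, 13.5) does not reach this height (z outside [16.5, 37.5]); the cube at (9.5, 4.5) is absent (z outside [14.5, 22.5]); the cube at (6.5, 4) is absent (z outside [15.5, 39.5]); Combining (union): only the 7.5×16 cube is present, so the union is just that shape — 1 connected region; the cube at (4.5, 8) does not reach this height (z outside [3, 6.5]); After the difference (first − rest): none of the subtracted shapes is present at this height, so the result so far is unchanged — 1 connected region. Overall, the cross-section is a single solid region. The nearest boundary edge runs (0.00, 16.00)→(0.00, 0.00); distance from the point to it = 0.50 mm. The point is inside the cross-section, 0.50 mm from the nearest boundary — within the 1.2 mm shell band (3 × 0.4).

shell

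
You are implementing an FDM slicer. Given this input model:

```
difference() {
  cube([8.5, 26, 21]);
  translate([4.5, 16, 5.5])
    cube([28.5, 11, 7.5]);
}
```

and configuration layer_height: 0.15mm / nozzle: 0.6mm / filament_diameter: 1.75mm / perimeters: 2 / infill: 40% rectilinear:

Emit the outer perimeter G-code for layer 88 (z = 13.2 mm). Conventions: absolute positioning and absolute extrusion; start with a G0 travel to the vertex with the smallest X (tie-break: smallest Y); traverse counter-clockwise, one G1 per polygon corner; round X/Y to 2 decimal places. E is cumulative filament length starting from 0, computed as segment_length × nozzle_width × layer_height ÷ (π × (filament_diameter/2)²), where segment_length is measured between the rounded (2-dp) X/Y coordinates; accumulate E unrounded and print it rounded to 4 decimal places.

At z = 13.2 mm: the cube (footprint 8.5×26) is included at this height; the cube at (4.5, 16) is absent (z outside [5.5, 13]); Subtracting the remaining from the first: none of the subtracted shapes is present at this height, so the 8.5×26 cube is unchanged — 1 connected region. The outline is a single polygon with 4 vertices. Extrusion per mm of travel: 0.6 × 0.15 / (π × 0.875²) = 0.037418. Accumulating E over each segment gives final E = 2.5818.

G0 X0.00 Y0.00 Z13.20
G1 X8.50 Y0.00 E0.3181
G1 X8.50 Y26.00 E1.2909
G1 X0.00 Y26.00 E1.6090
G1 X0.00 Y0.00 E2.5818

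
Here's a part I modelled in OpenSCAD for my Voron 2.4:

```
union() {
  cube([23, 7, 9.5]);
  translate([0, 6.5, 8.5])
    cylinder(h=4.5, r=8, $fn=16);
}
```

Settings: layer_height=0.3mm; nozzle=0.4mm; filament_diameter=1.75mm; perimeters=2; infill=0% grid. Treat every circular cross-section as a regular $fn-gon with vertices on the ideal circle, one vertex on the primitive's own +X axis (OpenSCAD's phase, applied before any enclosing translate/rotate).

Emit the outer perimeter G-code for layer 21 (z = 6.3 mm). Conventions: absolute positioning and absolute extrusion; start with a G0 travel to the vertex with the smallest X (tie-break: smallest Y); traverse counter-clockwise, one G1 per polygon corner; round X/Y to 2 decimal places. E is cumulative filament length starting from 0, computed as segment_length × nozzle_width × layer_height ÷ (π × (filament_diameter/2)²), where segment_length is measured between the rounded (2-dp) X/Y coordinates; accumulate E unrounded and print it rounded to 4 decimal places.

G0 X0.00 Y0.00 Z6.30
G1 X23.00 Y0.00 E1.1475
G1 X23.00 Y7.00 E1.4967
G1 X0.00 Y7.00 E2.6442
G1 X0.00 Y0.00 E2.9934

At z = 6.3 mm: the 23×7 cube contributes its full rectangle; the cylinder at (0, 6.5) is not intersected at this z (z outside [8.5, 13]); Merging all regions: only the 23×7 cube is present, so the union is just that shape — 1 connected region. The outline is a single polygon with 4 vertices. Extrusion per mm of travel: 0.4 × 0.3 / (π × 0.875²) = 0.049890. Accumulating E over each segment gives final E = 2.9934.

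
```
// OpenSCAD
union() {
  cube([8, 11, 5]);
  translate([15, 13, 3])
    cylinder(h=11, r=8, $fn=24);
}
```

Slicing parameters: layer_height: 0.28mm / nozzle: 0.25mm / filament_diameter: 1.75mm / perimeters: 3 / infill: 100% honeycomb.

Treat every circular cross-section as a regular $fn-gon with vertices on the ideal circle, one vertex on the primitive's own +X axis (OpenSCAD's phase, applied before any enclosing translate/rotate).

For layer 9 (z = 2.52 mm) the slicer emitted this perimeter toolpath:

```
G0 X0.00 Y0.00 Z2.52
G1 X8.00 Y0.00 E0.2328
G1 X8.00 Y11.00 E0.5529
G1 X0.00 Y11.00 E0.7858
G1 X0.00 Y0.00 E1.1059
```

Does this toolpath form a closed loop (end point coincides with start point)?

yes

Start point (G0): (0.00, 0.00). End point (last G1): the path returns to the start — closed.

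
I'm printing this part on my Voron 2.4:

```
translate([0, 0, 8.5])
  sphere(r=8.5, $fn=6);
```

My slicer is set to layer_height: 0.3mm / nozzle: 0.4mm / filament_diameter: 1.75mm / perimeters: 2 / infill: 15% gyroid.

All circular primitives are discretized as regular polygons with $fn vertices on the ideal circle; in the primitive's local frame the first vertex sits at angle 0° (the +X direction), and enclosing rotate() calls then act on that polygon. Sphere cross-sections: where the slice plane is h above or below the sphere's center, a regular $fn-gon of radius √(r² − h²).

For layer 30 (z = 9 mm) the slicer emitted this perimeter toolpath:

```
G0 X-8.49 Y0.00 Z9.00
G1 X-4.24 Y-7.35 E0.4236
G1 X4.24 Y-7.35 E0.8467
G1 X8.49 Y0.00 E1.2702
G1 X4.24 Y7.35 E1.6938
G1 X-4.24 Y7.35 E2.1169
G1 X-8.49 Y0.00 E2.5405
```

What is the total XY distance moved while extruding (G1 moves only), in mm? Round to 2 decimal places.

50.92 mm

Sum the Euclidean lengths of each G1 segment: total = 50.92 mm.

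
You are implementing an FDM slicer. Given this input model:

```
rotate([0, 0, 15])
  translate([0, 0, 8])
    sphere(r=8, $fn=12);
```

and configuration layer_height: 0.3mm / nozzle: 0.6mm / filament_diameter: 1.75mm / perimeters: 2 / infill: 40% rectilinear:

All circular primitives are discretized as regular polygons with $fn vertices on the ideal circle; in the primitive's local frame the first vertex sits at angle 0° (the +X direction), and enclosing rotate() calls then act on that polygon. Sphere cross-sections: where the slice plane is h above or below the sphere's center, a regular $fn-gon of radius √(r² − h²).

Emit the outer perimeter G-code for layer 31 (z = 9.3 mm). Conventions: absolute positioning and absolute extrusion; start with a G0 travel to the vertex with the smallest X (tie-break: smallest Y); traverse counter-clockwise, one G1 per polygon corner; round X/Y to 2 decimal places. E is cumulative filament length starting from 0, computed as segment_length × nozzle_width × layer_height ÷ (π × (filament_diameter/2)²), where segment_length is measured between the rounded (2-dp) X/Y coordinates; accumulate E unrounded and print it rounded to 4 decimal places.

At z = 9.3 mm: the r=8 sphere contributes a regular 12-gon of circumradius √(8²−1.3²) = 7.894; (whole slice rotated 15° about Z — lengths, areas and connectivity unchanged). The outline is a single polygon with 12 vertices. Extrusion per mm of travel: 0.6 × 0.3 / (π × 0.875²) = 0.074835. Accumulating E over each segment gives final E = 3.6674.

G0 X-7.62 Y-2.04 Z9.30
G1 X-5.58 Y-5.58 E0.3058
G1 X-2.04 Y-7.62 E0.6115
G1 X2.04 Y-7.62 E0.9168
G1 X5.58 Y-5.58 E1.2226
G1 X7.62 Y-2.04 E1.5284
G1 X7.62 Y2.04 E1.8337
G1 X5.58 Y5.58 E2.1394
G1 X2.04 Y7.62 E2.4452
G1 X-2.04 Y7.62 E2.7505
G1 X-5.58 Y5.58 E3.0563
G1 X-7.62 Y2.04 E3.3620
G1 X-7.62 Y-2.04 E3.6674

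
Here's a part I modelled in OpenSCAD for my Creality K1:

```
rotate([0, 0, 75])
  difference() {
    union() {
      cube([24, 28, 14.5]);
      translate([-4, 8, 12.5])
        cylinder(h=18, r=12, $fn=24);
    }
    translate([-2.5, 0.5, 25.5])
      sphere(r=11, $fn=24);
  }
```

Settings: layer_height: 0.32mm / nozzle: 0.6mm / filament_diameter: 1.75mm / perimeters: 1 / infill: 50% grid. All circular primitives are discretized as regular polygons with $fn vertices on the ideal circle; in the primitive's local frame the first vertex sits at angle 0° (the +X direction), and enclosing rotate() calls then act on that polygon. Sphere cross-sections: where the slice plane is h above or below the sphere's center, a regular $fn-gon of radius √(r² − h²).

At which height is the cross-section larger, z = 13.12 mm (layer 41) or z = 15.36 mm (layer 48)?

Layer 41 (z = 13.12): the cube is present — its section is the full 24×28 rectangle (area 672.00 mm²); the r=12 cylinder at (-4, 8) gives a regular 24-gon of circumradius 12 (constant along its height) (area = (24/2)·12.000²·sin(360°/24) = 447.24 mm²); Merging all regions: the regions partially overlap — summed areas 1119.24 mm² minus the doubly-counted overlap 120.67 mm² gives 998.57 mm² — area = 998.57 mm²; the sphere at (-2.5, 0.5) is absent (|z−center|=12.380 > r=11); Subtracting the remaining from the first: none of the subtracted shapes is present at this height, so the result so far is unchanged — area = 998.57 mm²; (rotated 75° about Z; rotation is an isometry so areas/perimeters/island counts are preserved). So its area = 998.57 mm². Layer 48 (z = 15.36): the cube is not intersected at this z (z outside [0, 14.5]); the r=12 cylinder at (-4, 8) contributes a regular 24-gon of circumradius 12 (area = (24/2)·12.000²·sin(360°/24) = 447.24 mm²); Merging all regions: only the r=12 cylinder at (-4, 8) is present, so the union is just that shape — area = 447.24 mm²; the r=11 sphere at (-2.5, 0.5) slices to a regular 24-gon of circumradius 4.264 (√(r²−h²) with h=10.14 from center) (area = (24/2)·4.264²·sin(360°/24) = 56.47 mm²); Taking the first minus the rest: starting from that combined region (447.24 mm²), the r=11 sphere at (-2.5, 0.5) lies wholly inside it (removes its full 56.47 mm² and its 26.71 mm outline becomes a hole wall) — area = 390.77 mm²; (rotated 75° about Z; rotation is an isometry so areas/perimeters/island counts are preserved). So its area = 390.77 mm². Layer 41 is larger (998.57 vs 390.77 mm²).

layer 41 (z = 13.12 mm)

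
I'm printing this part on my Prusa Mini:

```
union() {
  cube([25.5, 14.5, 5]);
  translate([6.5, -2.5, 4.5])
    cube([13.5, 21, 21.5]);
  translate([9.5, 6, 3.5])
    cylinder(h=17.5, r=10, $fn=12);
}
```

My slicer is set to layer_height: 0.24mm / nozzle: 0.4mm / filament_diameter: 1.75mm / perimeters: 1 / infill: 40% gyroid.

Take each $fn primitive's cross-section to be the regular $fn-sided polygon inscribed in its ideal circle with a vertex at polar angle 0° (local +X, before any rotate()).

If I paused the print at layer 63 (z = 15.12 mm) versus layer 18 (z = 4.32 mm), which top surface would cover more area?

layer 18 (z = 4.32 mm)

Layer 63 (z = 15.12): the cube does not reach this height (z outside [0, 5]); the cube at (6.5, -2.5) is present — its section is the full 13.5×21 rectangle (area 283.50 mm²); the r=10 cylinder at (9.5, 6) contributes a regular 12-gon of circumradius 10 (area = (12/2)·10.000²·sin(360°/12) = 300.00 mm²); Merging all regions: the regions partially overlap — summed areas 583.50 mm² minus the doubly-counted overlap 200.13 mm² gives 383.37 mm² — area = 383.37 mm². So its area = 383.37 mm². Layer 18 (z = 4.32): the cube is present — its section is the full 25.5×14.5 rectangle (area 369.75 mm²); the cube at (6.5, -2.5) is absent (z outside [4.5, 26]); the r=10 cylinder at (9.5, 6) contributes a regular 12-gon of circumradius 10 (area = (12/2)·10.000²·sin(360°/12) = 300.00 mm²); Combining (union): the regions partially overlap — summed areas 669.75 mm² minus the doubly-counted overlap 250.36 mm² gives 419.39 mm² — area = 419.39 mm². So its area = 419.39 mm². Layer 18 is larger (419.39 vs 383.37 mm²).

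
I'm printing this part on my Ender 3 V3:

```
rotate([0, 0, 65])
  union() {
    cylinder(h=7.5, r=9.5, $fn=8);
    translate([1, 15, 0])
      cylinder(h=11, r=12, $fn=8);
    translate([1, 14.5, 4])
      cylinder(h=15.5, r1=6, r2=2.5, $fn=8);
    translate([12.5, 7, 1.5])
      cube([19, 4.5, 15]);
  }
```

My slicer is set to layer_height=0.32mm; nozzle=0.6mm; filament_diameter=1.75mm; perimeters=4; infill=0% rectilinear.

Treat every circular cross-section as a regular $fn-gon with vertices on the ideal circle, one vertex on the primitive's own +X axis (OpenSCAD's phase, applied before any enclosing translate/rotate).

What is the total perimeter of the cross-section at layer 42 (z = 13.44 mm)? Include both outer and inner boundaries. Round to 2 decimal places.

At z = 13.44 mm: the cylinder is absent (z outside [0, 7.5]); the cylinder at (1, 15) does not reach this height (z outside [0, 11]); the cone at (1, 14.5): at t=0.609 of its height the radius interpolates to r₁+(r₂−r₁)t = 3.868, giving a regular 8-gon of that circumradius (perimeter = 2·8·3.868·sin(180°/8) = 23.69 mm); the 19×4.5 cube at (12.5, 7) contributes its full rectangle (perimeter 47.00 mm); Taking the union: the 2 present regions are separate (no shared area or edge), so areas and boundary lengths simply add and each stays a separate island — boundary = 70.69 mm; (whole slice rotated 65° about Z — lengths, areas and connectivity unchanged). Overall, the cross-section has 2 separate islands. Total boundary length (outer) = 70.69 mm.

70.69 mm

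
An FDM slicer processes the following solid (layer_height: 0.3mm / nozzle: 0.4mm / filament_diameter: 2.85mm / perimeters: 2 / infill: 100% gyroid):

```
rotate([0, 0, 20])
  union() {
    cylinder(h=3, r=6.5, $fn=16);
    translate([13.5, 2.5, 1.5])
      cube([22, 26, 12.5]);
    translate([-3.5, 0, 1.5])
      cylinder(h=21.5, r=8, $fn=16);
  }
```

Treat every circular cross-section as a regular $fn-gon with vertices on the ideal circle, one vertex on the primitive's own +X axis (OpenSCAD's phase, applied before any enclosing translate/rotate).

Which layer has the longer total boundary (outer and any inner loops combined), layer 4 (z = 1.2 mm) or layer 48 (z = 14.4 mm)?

layer 48 (z = 14.4 mm)

Layer 4 (z = 1.2): the cylinder: section is a regular 16-gon, circumradius r=6.5 (perimeter = 2·16·6.500·sin(180°/16) = 40.58 mm); the cube at (13.5, 2.5) is not intersected at this z (z outside [1.5, 14]); the cylinder at (-3.5, 0) is not intersected at this z (z outside [1.5, 23]); Merging all regions: only the r=6.5 cylinder is present, so the union is just that shape — boundary = 40.58 mm; (rotated 20° about Z; rotation is an isometry so areas/perimeters/island counts are preserved). So its perimeter = 40.58 mm. Layer 48 (z = 14.4): the cylinder is absent (z outside [0, 3]); the cube at (13.5, 2.5) is not intersected at this z (z outside [1.5, 14]); the cylinder at (-3.5, 0): section is a regular 16-gon, circumradius r=8 (perimeter = 2·16·8.000·sin(180°/16) = 49.94 mm); Combining (union): only the r=8 cylinder at (-3.5, 0) is present, so the union is just that shape — boundary = 49.94 mm; (rotated 20° about Z; rotation is an isometry so areas/perimeters/island counts are preserved). So its perimeter = 49.94 mm. Layer 48 is larger (49.94 vs 40.58 mm).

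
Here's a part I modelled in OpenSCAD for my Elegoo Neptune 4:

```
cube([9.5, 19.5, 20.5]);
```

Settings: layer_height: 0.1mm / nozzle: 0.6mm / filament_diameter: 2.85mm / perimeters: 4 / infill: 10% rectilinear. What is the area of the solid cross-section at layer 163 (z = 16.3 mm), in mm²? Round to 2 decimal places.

185.25 mm²

At z = 16.3 mm: the 9.5×19.5 cube contributes its full rectangle (area 185.25 mm²). Overall, the cross-section is a single solid region. Net area = 185.25 mm².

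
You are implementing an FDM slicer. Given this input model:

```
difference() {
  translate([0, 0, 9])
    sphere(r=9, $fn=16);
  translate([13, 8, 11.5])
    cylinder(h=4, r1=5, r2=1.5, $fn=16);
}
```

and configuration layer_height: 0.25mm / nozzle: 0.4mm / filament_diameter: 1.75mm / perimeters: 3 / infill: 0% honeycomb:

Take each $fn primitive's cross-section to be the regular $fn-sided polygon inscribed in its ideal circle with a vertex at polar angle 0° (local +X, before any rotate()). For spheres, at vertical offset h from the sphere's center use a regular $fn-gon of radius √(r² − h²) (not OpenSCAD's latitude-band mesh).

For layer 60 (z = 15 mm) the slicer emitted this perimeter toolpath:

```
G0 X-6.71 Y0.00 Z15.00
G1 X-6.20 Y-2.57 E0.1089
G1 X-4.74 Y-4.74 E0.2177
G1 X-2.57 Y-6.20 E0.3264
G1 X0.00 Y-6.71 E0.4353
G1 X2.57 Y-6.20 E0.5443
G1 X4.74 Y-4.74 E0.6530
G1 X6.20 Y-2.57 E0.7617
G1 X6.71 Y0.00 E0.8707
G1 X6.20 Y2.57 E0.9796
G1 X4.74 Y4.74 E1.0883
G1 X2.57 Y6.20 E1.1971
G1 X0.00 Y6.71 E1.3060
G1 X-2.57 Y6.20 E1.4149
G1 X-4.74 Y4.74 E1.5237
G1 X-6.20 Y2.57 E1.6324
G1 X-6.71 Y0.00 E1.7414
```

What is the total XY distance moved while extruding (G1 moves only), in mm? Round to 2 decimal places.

41.88 mm

Sum the Euclidean lengths of each G1 segment: total = 41.88 mm.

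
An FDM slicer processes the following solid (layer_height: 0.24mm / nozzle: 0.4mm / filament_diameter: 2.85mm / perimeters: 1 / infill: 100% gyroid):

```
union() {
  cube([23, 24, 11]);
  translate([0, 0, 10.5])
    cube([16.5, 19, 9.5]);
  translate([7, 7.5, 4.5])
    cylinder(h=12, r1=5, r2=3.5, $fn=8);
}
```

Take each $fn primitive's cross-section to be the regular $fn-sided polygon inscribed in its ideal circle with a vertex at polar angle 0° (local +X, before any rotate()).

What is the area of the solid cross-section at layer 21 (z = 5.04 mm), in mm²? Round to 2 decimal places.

At z = 5.04 mm: the 23×24 cube contributes its full rectangle (area 552.00 mm²); the cube is absent (z outside [10.5, 20]); the cone at (7, 7.5) contributes a regular 8-gon of circumradius 4.933 (interpolated between r1=5 and r2=3.5 at t=0.045) (area = (8/2)·4.933²·sin(360°/8) = 68.81 mm²); Taking the union: the cone at (7, 7.5) lies entirely inside the 23×24 cube, so the union is just the 23×24 cube — area = 552.00 mm². Overall, the cross-section is a single solid region. Net area = 552.00 mm².

552.00 mm²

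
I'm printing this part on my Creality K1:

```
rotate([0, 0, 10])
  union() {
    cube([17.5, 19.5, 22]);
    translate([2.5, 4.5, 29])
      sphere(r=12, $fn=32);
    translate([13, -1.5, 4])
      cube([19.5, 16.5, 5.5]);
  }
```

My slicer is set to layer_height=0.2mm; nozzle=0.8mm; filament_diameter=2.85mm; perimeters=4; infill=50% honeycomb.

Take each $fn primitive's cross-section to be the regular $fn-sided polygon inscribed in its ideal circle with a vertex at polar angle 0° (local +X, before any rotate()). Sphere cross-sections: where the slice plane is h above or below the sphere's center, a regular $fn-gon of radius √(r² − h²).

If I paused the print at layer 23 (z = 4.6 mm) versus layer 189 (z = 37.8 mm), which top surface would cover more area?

layer 23 (z = 4.6 mm)

Layer 23 (z = 4.6): the cube is present — its section is the full 17.5×19.5 rectangle (area 341.25 mm²); the sphere at (2.5, 4.5) is absent (|z−center|=24.400 > r=12); the cube at (13, -1.5) is present — its section is the full 19.5×16.5 rectangle (area 321.75 mm²); Merging all regions: the regions partially overlap — summed areas 663.00 mm² minus the doubly-counted overlap 67.50 mm² gives 595.50 mm² — area = 595.50 mm²; (whole slice rotated 10° about Z — lengths, areas and connectivity unchanged). So its area = 595.50 mm². Layer 189 (z = 37.8): the cube does not reach this height (z outside [0, 22]); the sphere at (2.5, 4.5): section is a regular 32-gon, circumradius = √(r²−h²) = √(12²−8.8²) = 8.158 (area = (32/2)·8.158²·sin(360°/32) = 207.76 mm²); the cube at (13, -1.5) is not intersected at this z (z outside [4, 9.5]); Combining (union): only the r=12 sphere at (2.5, 4.5) is present, so the union is just that shape — area = 207.76 mm²; (rotated 10° about Z; rotation is an isometry so areas/perimeters/island counts are preserved). So its area = 207.76 mm². Layer 23 is larger (595.50 vs 207.76 mm²).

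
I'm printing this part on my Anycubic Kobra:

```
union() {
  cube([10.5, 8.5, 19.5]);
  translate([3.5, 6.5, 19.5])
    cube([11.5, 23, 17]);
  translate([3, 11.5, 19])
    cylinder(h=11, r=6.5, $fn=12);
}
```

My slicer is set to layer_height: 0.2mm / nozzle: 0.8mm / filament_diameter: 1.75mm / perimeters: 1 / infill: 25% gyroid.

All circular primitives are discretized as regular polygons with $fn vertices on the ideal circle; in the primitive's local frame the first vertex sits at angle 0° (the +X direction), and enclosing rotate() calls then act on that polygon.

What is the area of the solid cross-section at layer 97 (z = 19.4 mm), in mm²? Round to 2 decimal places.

193.31 mm²

At z = 19.4 mm: the cube is present — its section is the full 10.5×8.5 rectangle (area 89.25 mm²); the cube at (3.5, 6.5) does not reach this height (z outside [19.5, 36.5]); the cylinder at (3, 11.5): section is a regular 12-gon, circumradius r=6.5 (area = (12/2)·6.500²·sin(360°/12) = 126.75 mm²); Taking the union: the regions partially overlap — summed areas 216.00 mm² minus the doubly-counted overlap 22.69 mm² gives 193.31 mm² — area = 193.31 mm². Overall, the cross-section is a single solid region. Net area = 193.31 mm².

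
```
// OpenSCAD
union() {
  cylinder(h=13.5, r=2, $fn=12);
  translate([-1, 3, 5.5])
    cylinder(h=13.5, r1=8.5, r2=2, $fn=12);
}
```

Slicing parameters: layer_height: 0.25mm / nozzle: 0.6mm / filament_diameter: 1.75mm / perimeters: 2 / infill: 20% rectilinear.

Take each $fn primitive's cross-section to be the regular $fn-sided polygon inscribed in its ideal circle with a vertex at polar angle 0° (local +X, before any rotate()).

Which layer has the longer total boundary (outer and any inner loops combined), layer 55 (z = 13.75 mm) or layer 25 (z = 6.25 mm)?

Layer 55 (z = 13.75): the cylinder is not intersected at this z (z outside [0, 13.5]); the cone at (-1, 3): at t=0.611 of its height the radius interpolates to r₁+(r₂−r₁)t = 4.528, giving a regular 12-gon of that circumradius (perimeter = 2·12·4.528·sin(180°/12) = 28.13 mm); Merging all regions: only the cone at (-1, 3) is present, so the union is just that shape — boundary = 28.13 mm. So its perimeter = 28.13 mm. Layer 25 (z = 6.25): the cylinder: section is a regular 12-gon, circumradius r=2 (perimeter = 2·12·2.000·sin(180°/12) = 12.42 mm); the cone at (-1, 3) (r1=8.5→r2=2) has section circumradius 8.139 here — a regular 12-gon (perimeter = 2·12·8.139·sin(180°/12) = 50.56 mm); Taking the union: the r=2 cylinder lies entirely inside the cone at (-1, 3), so the union is just the cone at (-1, 3) — boundary = 50.56 mm. So its perimeter = 50.56 mm. Layer 25 is larger (50.56 vs 28.13 mm).

layer 25 (z = 6.25 mm)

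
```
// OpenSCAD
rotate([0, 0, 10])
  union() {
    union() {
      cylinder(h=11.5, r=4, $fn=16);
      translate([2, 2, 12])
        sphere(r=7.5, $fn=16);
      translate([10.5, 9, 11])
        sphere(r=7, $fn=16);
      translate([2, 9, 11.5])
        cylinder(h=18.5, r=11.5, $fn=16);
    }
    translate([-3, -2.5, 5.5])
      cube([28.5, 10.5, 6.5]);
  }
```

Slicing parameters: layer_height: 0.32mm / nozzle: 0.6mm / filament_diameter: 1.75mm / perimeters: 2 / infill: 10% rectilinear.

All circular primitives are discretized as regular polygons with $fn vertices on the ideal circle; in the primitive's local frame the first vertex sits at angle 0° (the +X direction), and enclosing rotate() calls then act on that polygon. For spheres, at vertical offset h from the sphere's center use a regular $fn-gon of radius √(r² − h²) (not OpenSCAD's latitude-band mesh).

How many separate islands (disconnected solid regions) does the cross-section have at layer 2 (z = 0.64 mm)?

1

At z = 0.64 mm: the r=4 cylinder gives a regular 16-gon of circumradius 4 (constant along its height); the sphere at (2, 2) is not intersected at this z (|z−center|=11.360 > r=7.5); the sphere at (10.5, 9) is not intersected at this z (|z−center|=10.360 > r=7); the cylinder at (2, 9) is not intersected at this z (z outside [11.5, 30]); Merging all regions: only the r=4 cylinder is present, so the union is just that shape — 1 connected region; the cube at (-3, -2.5) is not intersected at this z (z outside [5.5, 12]); Taking the union: only that combined region is present, so the union is just that shape — 1 connected region; (rotated 10° about Z; rotation is an isometry so areas/perimeters/island counts are preserved). Overall, the cross-section is a single solid region. Island count = 1.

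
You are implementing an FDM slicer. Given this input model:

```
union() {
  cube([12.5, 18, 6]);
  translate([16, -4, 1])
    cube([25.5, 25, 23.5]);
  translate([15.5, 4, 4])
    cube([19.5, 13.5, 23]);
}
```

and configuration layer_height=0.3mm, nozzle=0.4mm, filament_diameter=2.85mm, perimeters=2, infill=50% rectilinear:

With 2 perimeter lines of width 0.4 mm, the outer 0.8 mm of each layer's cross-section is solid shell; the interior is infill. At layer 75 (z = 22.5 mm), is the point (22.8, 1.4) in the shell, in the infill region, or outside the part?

infill

At z = 22.5 mm: the cube is absent (z outside [0, 6]); the cube at (16, -4) is present — its section is the full 25.5×25 rectangle; the 19.5×13.5 cube at (15.5, 4) contributes its full rectangle; Taking the union: the regions partially overlap (shared area 256.50 mm²), so overlapping operands fuse into one piece — 1 connected region. Overall, the cross-section is a single solid region. The nearest boundary edge runs (41.50, -4.00)→(16.00, -4.00); distance from the point to it = 5.40 mm. The point is inside the cross-section and 5.40 mm from the nearest boundary — more than the 0.8 mm shell width (2 × 0.4), so it's in the infill interior.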